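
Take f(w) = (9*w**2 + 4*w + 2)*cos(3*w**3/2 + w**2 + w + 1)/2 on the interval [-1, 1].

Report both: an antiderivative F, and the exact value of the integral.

The substitution u = 3*w**3/2 + w**2 + w + 1 works: f is exactly (dF/du)*(du/dw) for that inner function.
F(w) = sin(3*w**3/2 + w**2 + w + 1) is an antiderivative of f.
Check: d/dw[sin(3*w**3/2 + w**2 + w + 1)] = 9*w**2*cos(3*w**3/2 + w**2 + w + 1)/2 + 2*w*cos(3*w**3/2 + w**2 + w + 1) + cos(3*w**3/2 + w**2 + w + 1), which equals f(w).
F(1) = sin(9/2); F(-1) = -sin(1/2).
Integral = F(1) - F(-1) = sin(9/2) + sin(1/2).

Antiderivative: F(w) = sin(3*w**3/2 + w**2 + w + 1); value = sin(9/2) + sin(1/2)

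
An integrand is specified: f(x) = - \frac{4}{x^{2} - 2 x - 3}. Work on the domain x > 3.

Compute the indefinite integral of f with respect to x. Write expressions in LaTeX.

Factor the denominator (\left(x - 3\right) \left(x + 1\right)) and decompose: f = \frac{1}{x + 1} - \frac{1}{x - 3}; each piece integrates to a log, atan, or power term.
Check: d/dx[- \log{\left(x - 3 \right)} + \log{\left(x + 1 \right)}] = - \frac{4}{x^{2} - 2 x - 3} = f(x).

F(x) = - \log{\left(x - 3 \right)} + \log{\left(x + 1 \right)} + C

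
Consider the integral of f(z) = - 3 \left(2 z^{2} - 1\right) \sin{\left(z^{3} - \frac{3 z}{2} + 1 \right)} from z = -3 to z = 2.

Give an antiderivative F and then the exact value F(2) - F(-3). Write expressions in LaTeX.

Antiderivative: F(z) = 2 \cos{\left(z^{3} - \frac{3 z}{2} + 1 \right)}; value = - 2 \cos{\left(\frac{43}{2} \right)} + 2 \cos{\left(6 \right)}

f matches the chain-rule pattern g'(h)*h' with inner function h(z) = z^{3} - \frac{3 z}{2} + 1; substituting u = h(z) collapses the integral.
F(z) = 2 \cos{\left(z^{3} - \frac{3 z}{2} + 1 \right)} is an antiderivative of f.
Check: d/dz[2 \cos{\left(z^{3} - \frac{3 z}{2} + 1 \right)}] = - 6 z^{2} \sin{\left(z^{3} - \frac{3 z}{2} + 1 \right)} + 3 \sin{\left(z^{3} - \frac{3 z}{2} + 1 \right)}, which equals f(z).
F(2) = 2 \cos{\left(6 \right)}; F(-3) = 2 \cos{\left(\frac{43}{2} \right)}.
Integral = F(2) - F(-3) = - 2 \cos{\left(\frac{43}{2} \right)} + 2 \cos{\left(6 \right)}.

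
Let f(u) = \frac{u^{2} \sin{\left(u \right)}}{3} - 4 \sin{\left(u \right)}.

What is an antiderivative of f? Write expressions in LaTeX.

Integrate term by term and add the pieces.
Check: d/du[- \frac{u^{2} \cos{\left(u \right)}}{3} + \frac{2 u \sin{\left(u \right)}}{3} + \frac{14 \cos{\left(u \right)}}{3}] = \frac{u^{2} \sin{\left(u \right)}}{3} - 4 \sin{\left(u \right)} = f(u).

An antiderivative is F(u) = - \frac{u^{2} \cos{\left(u \right)}}{3} + \frac{2 u \sin{\left(u \right)}}{3} + \frac{14 \cos{\left(u \right)}}{3}.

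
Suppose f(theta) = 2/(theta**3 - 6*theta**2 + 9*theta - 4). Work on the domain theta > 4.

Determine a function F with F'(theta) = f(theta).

An antiderivative is F(theta) = 2*log(theta - 4)/9 - 2*log(theta - 1)/9 + 2/(3*theta - 3).

The denominator factors as (theta - 4)*(theta - 1)**2; partial fractions split f into directly integrable pieces: -2/(9*(theta - 1)) - 2/(3*(theta - 1)**2) + 2/(9*(theta - 4)).
Check: d/dtheta[2*log(theta - 4)/9 - 2*log(theta - 1)/9 + 2/(3*theta - 3)] = 2/(theta**3 - 6*theta**2 + 9*theta - 4) = f(theta).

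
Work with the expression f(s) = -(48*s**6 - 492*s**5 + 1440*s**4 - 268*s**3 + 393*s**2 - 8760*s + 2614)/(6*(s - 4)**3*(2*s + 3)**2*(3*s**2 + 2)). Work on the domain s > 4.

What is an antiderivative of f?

An antiderivative F(s) passes only if d/ds[F] lands on f(s) exactly.
Check: d/ds[(-8*s**3*log(3*s**2/2 + 1) + 52*s**2*log(3*s**2/2 + 1) - 20*s**2 - 32*s*log(3*s**2/2 + 1) + 166*s - 192*log(3*s**2/2 + 1) - 311)/(24*s**3 - 156*s**2 + 96*s + 576)] = (-48*s**6 + 492*s**5 - 1440*s**4 + 268*s**3 - 393*s**2 + 8760*s - 2614)/(72*s**7 - 648*s**6 + 1074*s**5 + 3384*s**4 - 5364*s**3 - 7824*s**2 - 4032*s - 6912), which equals f(s).

An antiderivative is F(s) = (-8*s**3*log(3*s**2/2 + 1) + 52*s**2*log(3*s**2/2 + 1) - 20*s**2 - 32*s*log(3*s**2/2 + 1) + 166*s - 192*log(3*s**2/2 + 1) - 311)/(24*s**3 - 156*s**2 + 96*s + 576).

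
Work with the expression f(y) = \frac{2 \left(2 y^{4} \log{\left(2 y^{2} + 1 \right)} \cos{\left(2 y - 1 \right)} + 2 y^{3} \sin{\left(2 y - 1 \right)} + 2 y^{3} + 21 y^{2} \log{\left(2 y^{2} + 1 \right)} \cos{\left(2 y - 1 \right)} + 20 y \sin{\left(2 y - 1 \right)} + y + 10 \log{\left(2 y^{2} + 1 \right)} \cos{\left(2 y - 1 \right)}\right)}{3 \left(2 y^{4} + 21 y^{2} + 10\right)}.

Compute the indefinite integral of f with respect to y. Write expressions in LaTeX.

F(y) = \frac{\log{\left(\frac{y^{2}}{2} + 5 \right)} + \log{\left(2 y^{2} + 1 \right)} \sin{\left(2 y - 1 \right)}}{3} + C

Differentiate the proposed F(y) back; it has to land on f(y) exactly.
Check: d/dy[\frac{\log{\left(\frac{y^{2}}{2} + 5 \right)} + \log{\left(2 y^{2} + 1 \right)} \sin{\left(2 y - 1 \right)}}{3}] = \frac{4 y^{4} \log{\left(2 y^{2} + 1 \right)} \cos{\left(2 y - 1 \right)} + 4 y^{3} \sin{\left(2 y - 1 \right)} + 4 y^{3} + 42 y^{2} \log{\left(2 y^{2} + 1 \right)} \cos{\left(2 y - 1 \right)} + 40 y \sin{\left(2 y - 1 \right)} + 2 y + 20 \log{\left(2 y^{2} + 1 \right)} \cos{\left(2 y - 1 \right)}}{6 y^{4} + 63 y^{2} + 30}, which equals f(y).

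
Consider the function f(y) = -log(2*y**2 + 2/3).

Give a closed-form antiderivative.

Whatever form F(y) takes, F'(y) = f(y) is non-negotiable.
Check: d/dy[-y*log(2*y**2 + 2/3) + 2*y - 2*sqrt(3)*atan(sqrt(3)*y)/3] = -log(y**2 + 1/3) - log(2), which equals f(y).

An antiderivative is F(y) = -y*log(2*y**2 + 2/3) + 2*y - 2*sqrt(3)*atan(sqrt(3)*y)/3.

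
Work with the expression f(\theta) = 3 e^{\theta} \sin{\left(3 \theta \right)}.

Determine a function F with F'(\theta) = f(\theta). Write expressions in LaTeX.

A candidate is checked by its d/d\theta: the result must match f(\theta).
Check: d/d\theta[\frac{3 e^{\theta} \sin{\left(3 \theta \right)}}{10} - \frac{9 e^{\theta} \cos{\left(3 \theta \right)}}{10}] = 3 e^{\theta} \sin{\left(3 \theta \right)} = f(\theta).

An antiderivative is F(\theta) = \frac{3 e^{\theta} \sin{\left(3 \theta \right)}}{10} - \frac{9 e^{\theta} \cos{\left(3 \theta \right)}}{10}.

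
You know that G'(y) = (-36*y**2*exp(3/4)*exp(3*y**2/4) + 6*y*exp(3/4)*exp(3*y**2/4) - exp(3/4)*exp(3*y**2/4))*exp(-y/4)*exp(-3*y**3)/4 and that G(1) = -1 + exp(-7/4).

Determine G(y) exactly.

G(y) = exp(-3*y**3 + 3*y**2/4 - y/4 + 3/4) - 1

G'(y) matches the chain-rule pattern g'(h)*h' with inner function h(y) = -3*y**3 + 3*y**2/4 - y/4 + 3/4; substituting u = h(y) collapses the integral.
A general antiderivative is exp(-3*y**3 + 3*y**2/4 - y/4 + 3/4) + C.
The condition gives C = -1 + exp(-7/4) - (exp(-7/4)) = -1.
So G(y) = exp(-3*y**3 + 3*y**2/4 - y/4 + 3/4) - 1.
Check: d/dy[exp(-3*y**3 + 3*y**2/4 - y/4 + 3/4) - 1] = (-36*y**2 + 6*y - 1)*exp(3/4)*exp(-y/4)*exp(3*y**2/4)*exp(-3*y**3)/4, which equals G'(y).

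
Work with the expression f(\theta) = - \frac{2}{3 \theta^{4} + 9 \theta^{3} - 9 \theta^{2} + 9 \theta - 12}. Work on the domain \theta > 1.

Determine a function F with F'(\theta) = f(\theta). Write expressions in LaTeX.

An antiderivative is F(\theta) = - \frac{\log{\left(\theta - 1 \right)}}{15} + \frac{2 \log{\left(\theta + 4 \right)}}{255} + \frac{\log{\left(\theta^{2} + 1 \right)}}{34} + \frac{5 \operatorname{atan}{\left(\theta \right)}}{51}.

The denominator factors as 3 \left(\theta - 1\right) \left(\theta + 4\right) \left(\theta^{2} + 1\right); partial fractions split f into directly integrable pieces: \frac{3 \theta + 5}{51 \left(\theta^{2} + 1\right)} + \frac{2}{255 \left(\theta + 4\right)} - \frac{1}{15 \left(\theta - 1\right)}.
Check: d/d\theta[- \frac{\log{\left(\theta - 1 \right)}}{15} + \frac{2 \log{\left(\theta + 4 \right)}}{255} + \frac{\log{\left(\theta^{2} + 1 \right)}}{34} + \frac{5 \operatorname{atan}{\left(\theta \right)}}{51}] = - \frac{2}{3 \theta^{4} + 9 \theta^{3} - 9 \theta^{2} + 9 \theta - 12} = f(\theta).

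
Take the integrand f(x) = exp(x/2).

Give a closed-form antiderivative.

An antiderivative is F(x) = 2*exp(x/2).

A candidate is checked by its d/dx: the result must match f(x).
Check: d/dx[2*exp(x/2)] = exp(x/2) = f(x).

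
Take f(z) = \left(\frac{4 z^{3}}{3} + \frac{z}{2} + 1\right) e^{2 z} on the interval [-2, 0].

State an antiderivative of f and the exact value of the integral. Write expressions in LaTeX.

Antiderivative: F(z) = \frac{\left(16 z^{3} - 24 z^{2} + 30 z - 3\right) e^{2 z}}{24}; value = - \frac{1}{8} + \frac{287}{24 e^{4}}

f has the shape u'v + uv' for u = \frac{2 z^{3}}{3} - z^{2} + \frac{5 z}{4} - \frac{1}{8} and v = e^{2 z} — it is the derivative of the product u*v.
F(z) = \frac{\left(16 z^{3} - 24 z^{2} + 30 z - 3\right) e^{2 z}}{24} is an antiderivative of f.
Check: d/dz[\frac{\left(16 z^{3} - 24 z^{2} + 30 z - 3\right) e^{2 z}}{24}] = \frac{4 z^{3} e^{2 z}}{3} + \frac{z e^{2 z}}{2} + e^{2 z}, which equals f(z).
F(0) = - \frac{1}{8}; F(-2) = - \frac{287}{24 e^{4}}.
Integral = F(0) - F(-2) = - \frac{1}{8} + \frac{287}{24 e^{4}}.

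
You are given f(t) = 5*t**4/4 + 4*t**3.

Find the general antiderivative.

The integrand splits into summands that can be handled one at a time.
Check: d/dt[(t**5 + 4*t**4 + 2)/4] = 5*t**4/4 + 4*t**3 = f(t).

F(t) = (t**5 + 4*t**4 + 2)/4 + C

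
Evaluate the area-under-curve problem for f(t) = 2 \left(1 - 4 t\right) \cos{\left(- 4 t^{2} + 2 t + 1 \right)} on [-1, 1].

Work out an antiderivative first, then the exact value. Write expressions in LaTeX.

Antiderivative: F(t) = \sin{\left(- 4 t^{2} + 2 t + 1 \right)}; value = \sin{\left(5 \right)} - \sin{\left(1 \right)}

The substitution u = - 4 t^{2} + 2 t + 1 works: f is exactly (dF/du)*(du/dt) for that inner function.
F(t) = \sin{\left(- 4 t^{2} + 2 t + 1 \right)} is an antiderivative of f.
Check: d/dt[\sin{\left(- 4 t^{2} + 2 t + 1 \right)}] = - 8 t \cos{\left(- 4 t^{2} + 2 t + 1 \right)} + 2 \cos{\left(- 4 t^{2} + 2 t + 1 \right)}, which equals f(t).
F(1) = - \sin{\left(1 \right)}; F(-1) = - \sin{\left(5 \right)}.
Integral = F(1) - F(-1) = \sin{\left(5 \right)} - \sin{\left(1 \right)}.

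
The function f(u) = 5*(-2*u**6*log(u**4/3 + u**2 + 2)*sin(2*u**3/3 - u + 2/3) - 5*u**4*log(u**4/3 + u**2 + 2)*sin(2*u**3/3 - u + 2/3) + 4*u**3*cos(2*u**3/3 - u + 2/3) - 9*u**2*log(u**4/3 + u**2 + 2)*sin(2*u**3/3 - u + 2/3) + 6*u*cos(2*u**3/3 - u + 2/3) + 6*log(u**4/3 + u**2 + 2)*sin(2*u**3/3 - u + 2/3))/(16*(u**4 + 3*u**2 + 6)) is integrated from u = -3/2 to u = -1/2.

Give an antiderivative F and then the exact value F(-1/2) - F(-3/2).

Recognize the product-rule pattern: f = v'r + vr' with v = 5*cos(2*u**3/3 - u + 2/3)/16, r = log(u**4/3 + u**2 + 2), so integration by parts undoes it.
F(u) = 5*log(u**4/3 + u**2 + 2)*cos(2*u**3/3 - u + 2/3)/16 is an antiderivative of f.
Check: d/du[5*log(u**4/3 + u**2 + 2)*cos(2*u**3/3 - u + 2/3)/16] = (-10*u**6*log(u**4/3 + u**2 + 2)*sin(2*u**3/3 - u + 2/3) - 25*u**4*log(u**4/3 + u**2 + 2)*sin(2*u**3/3 - u + 2/3) + 20*u**3*cos(2*u**3/3 - u + 2/3) - 45*u**2*log(u**4/3 + u**2 + 2)*sin(2*u**3/3 - u + 2/3) + 30*u*cos(2*u**3/3 - u + 2/3) + 30*log(u**4/3 + u**2 + 2)*sin(2*u**3/3 - u + 2/3))/(16*u**4 + 48*u**2 + 96), which equals f(u).
F(-1/2) = 5*log(109/48)*cos(13/12)/16; F(-3/2) = 5*log(95/16)*cos(1/12)/16.
Integral = F(-1/2) - F(-3/2) = -5*log(95/16)*cos(1/12)/16 + 5*log(109/48)*cos(13/12)/16.

Antiderivative: F(u) = 5*log(u**4/3 + u**2 + 2)*cos(2*u**3/3 - u + 2/3)/16; value = -5*log(95/16)*cos(1/12)/16 + 5*log(109/48)*cos(13/12)/16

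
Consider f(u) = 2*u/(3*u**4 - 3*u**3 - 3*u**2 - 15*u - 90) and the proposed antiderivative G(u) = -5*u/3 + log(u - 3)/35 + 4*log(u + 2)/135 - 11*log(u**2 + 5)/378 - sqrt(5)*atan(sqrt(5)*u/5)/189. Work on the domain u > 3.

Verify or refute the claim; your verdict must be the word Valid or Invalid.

d/du[G] = (-5*u**4 + 5*u**3 + 5*u**2 + 27*u + 150)/(3*u**4 - 3*u**3 - 3*u**2 - 15*u - 90)
d/du[G] - f(u) = -5/3 != 0.

Invalid: d/du[G] - f = -5/3, which is not 0.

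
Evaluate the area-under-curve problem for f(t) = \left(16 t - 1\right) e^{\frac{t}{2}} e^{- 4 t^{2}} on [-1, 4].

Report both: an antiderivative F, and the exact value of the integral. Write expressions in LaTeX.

Antiderivative: F(t) = - 2 e^{- 4 t^{2} + \frac{t}{2}}; value = - \frac{2}{e^{62}} + \frac{2}{e^{\frac{9}{2}}}

The substitution u = - 4 t^{2} + \frac{t}{2} works: f is exactly (dF/du)*(du/dt) for that inner function.
F(t) = - 2 e^{- 4 t^{2} + \frac{t}{2}} is an antiderivative of f.
Check: d/dt[- 2 e^{- 4 t^{2} + \frac{t}{2}}] = 16 t e^{\frac{t}{2}} e^{- 4 t^{2}} - e^{\frac{t}{2}} e^{- 4 t^{2}}, which equals f(t).
F(4) = - \frac{2}{e^{62}}; F(-1) = - \frac{2}{e^{\frac{9}{2}}}.
Integral = F(4) - F(-1) = - \frac{2}{e^{62}} + \frac{2}{e^{\frac{9}{2}}}.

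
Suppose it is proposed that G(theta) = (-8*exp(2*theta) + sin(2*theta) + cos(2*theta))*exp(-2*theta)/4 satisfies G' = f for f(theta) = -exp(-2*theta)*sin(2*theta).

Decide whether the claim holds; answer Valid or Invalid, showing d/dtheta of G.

Valid. The derivative of G reproduces f.

d/dtheta[G] = -exp(-2*theta)*sin(2*theta)
This equals f(theta) exactly, so the claim holds.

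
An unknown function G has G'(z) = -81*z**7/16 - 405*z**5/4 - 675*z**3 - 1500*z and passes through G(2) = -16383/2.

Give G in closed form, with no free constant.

The substitution u = -3*z**2/4 - 5 works: G'(z) is exactly (dG/du)*(du/dz) for that inner function.
A general antiderivative is -2*(-3*z**2/4 - 5)**4 + C.
The condition gives C = -16383/2 - (-8192) = 1/2.
So G(z) = -81*z**8/128 - 135*z**6/8 - 675*z**4/4 - 750*z**2 - 2499/2.
Check: d/dz[-81*z**8/128 - 135*z**6/8 - 675*z**4/4 - 750*z**2 - 2499/2] = -81*z**7/16 - 405*z**5/4 - 675*z**3 - 1500*z = G'(z).

G(z) = -81*z**8/128 - 135*z**6/8 - 675*z**4/4 - 750*z**2 - 2499/2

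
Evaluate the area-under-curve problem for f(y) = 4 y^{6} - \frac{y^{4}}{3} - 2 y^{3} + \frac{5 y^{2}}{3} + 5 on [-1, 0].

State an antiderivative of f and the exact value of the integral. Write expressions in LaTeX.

Integrate term by term and add the pieces.
F(y) = \frac{4 y^{7}}{7} - \frac{y^{5}}{15} - \frac{y^{4}}{2} + \frac{5 y^{3}}{9} + 5 y is an antiderivative of f.
Check: d/dy[\frac{4 y^{7}}{7} - \frac{y^{5}}{15} - \frac{y^{4}}{2} + \frac{5 y^{3}}{9} + 5 y] = 4 y^{6} - \frac{y^{4}}{3} - 2 y^{3} + \frac{5 y^{2}}{3} + 5 = f(y).
F(0) = 0; F(-1) = - \frac{4133}{630}.
Integral = F(0) - F(-1) = \frac{4133}{630}.

Antiderivative: F(y) = \frac{4 y^{7}}{7} - \frac{y^{5}}{15} - \frac{y^{4}}{2} + \frac{5 y^{3}}{9} + 5 y; value = \frac{4133}{630}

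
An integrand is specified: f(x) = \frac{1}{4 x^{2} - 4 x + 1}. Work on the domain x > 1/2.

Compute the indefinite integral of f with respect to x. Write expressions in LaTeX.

F(x) = - \frac{1}{4 x - 2} + C

For F(x) to be correct the identity F'(x) - f(x) = 0 must hold.
Check: d/dx[- \frac{1}{4 x - 2}] = \frac{1}{4 x^{2} - 4 x + 1} = f(x).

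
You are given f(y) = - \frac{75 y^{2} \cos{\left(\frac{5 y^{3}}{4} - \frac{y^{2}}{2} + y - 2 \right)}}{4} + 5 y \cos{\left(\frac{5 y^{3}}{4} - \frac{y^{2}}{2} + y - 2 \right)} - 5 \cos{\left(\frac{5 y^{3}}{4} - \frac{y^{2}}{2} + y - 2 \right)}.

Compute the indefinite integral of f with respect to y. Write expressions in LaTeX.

F(y) = - 5 \sin{\left(\frac{5 y^{3}}{4} - \frac{y^{2}}{2} + y - 2 \right)} + C

f matches the chain-rule pattern g'(h)*h' with inner function h(y) = \frac{5 y^{3}}{4} - \frac{y^{2}}{2} + y - 2; substituting u = h(y) collapses the integral.
Check: d/dy[- 5 \sin{\left(\frac{5 y^{3}}{4} - \frac{y^{2}}{2} + y - 2 \right)}] = - \frac{75 y^{2} \cos{\left(\frac{5 y^{3}}{4} - \frac{y^{2}}{2} + y - 2 \right)}}{4} + 5 y \cos{\left(\frac{5 y^{3}}{4} - \frac{y^{2}}{2} + y - 2 \right)} - 5 \cos{\left(\frac{5 y^{3}}{4} - \frac{y^{2}}{2} + y - 2 \right)} = f(y).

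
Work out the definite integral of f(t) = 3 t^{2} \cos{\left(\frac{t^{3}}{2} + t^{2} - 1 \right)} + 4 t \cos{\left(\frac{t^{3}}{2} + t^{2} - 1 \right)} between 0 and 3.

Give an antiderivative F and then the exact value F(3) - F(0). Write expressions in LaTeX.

Antiderivative: F(t) = 2 \sin{\left(\frac{t^{3}}{2} + t^{2} - 1 \right)}; value = 2 \sin{\left(\frac{43}{2} \right)} + 2 \sin{\left(1 \right)}

The substitution u = \frac{t^{3}}{2} + t^{2} - 1 works: f is exactly (dF/du)*(du/dt) for that inner function.
F(t) = 2 \sin{\left(\frac{t^{3}}{2} + t^{2} - 1 \right)} is an antiderivative of f.
Check: d/dt[2 \sin{\left(\frac{t^{3}}{2} + t^{2} - 1 \right)}] = 3 t^{2} \cos{\left(\frac{t^{3}}{2} + t^{2} - 1 \right)} + 4 t \cos{\left(\frac{t^{3}}{2} + t^{2} - 1 \right)} = f(t).
F(3) = 2 \sin{\left(\frac{43}{2} \right)}; F(0) = - 2 \sin{\left(1 \right)}.
Integral = F(3) - F(0) = 2 \sin{\left(\frac{43}{2} \right)} + 2 \sin{\left(1 \right)}.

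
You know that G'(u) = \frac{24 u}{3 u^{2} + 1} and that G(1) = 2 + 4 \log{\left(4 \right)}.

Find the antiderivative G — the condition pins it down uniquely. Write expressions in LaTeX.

G(u) = 4 \log{\left(3 u^{2} + 1 \right)} + 2

G'(u) matches the chain-rule pattern g'(h)*h' with inner function h(u) = 3 u^{2} + 1; substituting w = h(u) collapses the integral.
A general antiderivative is 4 \log{\left(3 u^{2} + 1 \right)} + C.
The condition gives C = 2 + 4 \log{\left(4 \right)} - (4 \log{\left(4 \right)}) = 2.
So G(u) = 4 \log{\left(3 u^{2} + 1 \right)} + 2.
Check: d/du[4 \log{\left(3 u^{2} + 1 \right)} + 2] = \frac{24 u}{3 u^{2} + 1} = G'(u).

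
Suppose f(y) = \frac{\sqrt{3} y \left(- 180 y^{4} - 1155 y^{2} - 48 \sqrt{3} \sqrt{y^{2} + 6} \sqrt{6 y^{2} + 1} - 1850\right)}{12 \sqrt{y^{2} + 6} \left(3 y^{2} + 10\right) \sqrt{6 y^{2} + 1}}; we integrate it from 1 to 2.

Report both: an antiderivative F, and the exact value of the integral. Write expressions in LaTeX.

Antiderivative: F(y) = \frac{\sqrt{3} \left(- 5 \sqrt{y^{2} + 6} \sqrt{6 y^{2} + 1} - 8 \sqrt{3} \log{\left(3 y^{2} + 10 \right)} + 8 \sqrt{3} \log{\left(6 \right)}\right)}{12}; value = - \frac{25 \sqrt{30}}{12} - 2 \log{\left(\frac{11}{3} \right)} + 2 \log{\left(\frac{13}{6} \right)} + \frac{35 \sqrt{3}}{12}

An antiderivative F(y) passes only if d/dy[F] lands on f(y) exactly.
F(y) = \frac{\sqrt{3} \left(- 5 \sqrt{y^{2} + 6} \sqrt{6 y^{2} + 1} - 8 \sqrt{3} \log{\left(3 y^{2} + 10 \right)} + 8 \sqrt{3} \log{\left(6 \right)}\right)}{12} is an antiderivative of f.
Check: d/dy[\frac{\sqrt{3} \left(- 5 \sqrt{y^{2} + 6} \sqrt{6 y^{2} + 1} - 8 \sqrt{3} \log{\left(3 y^{2} + 10 \right)} + 8 \sqrt{3} \log{\left(6 \right)}\right)}{12}] = \frac{- 180 \sqrt{3} y^{5} - 1155 \sqrt{3} y^{3} - 144 y \sqrt{y^{2} + 6} \sqrt{6 y^{2} + 1} - 1850 \sqrt{3} y}{36 y^{2} \sqrt{y^{2} + 6} \sqrt{6 y^{2} + 1} + 120 \sqrt{y^{2} + 6} \sqrt{6 y^{2} + 1}}, which equals f(y).
F(2) = - \frac{25 \sqrt{30}}{12} - 2 \log{\left(22 \right)} + 2 \log{\left(6 \right)}; F(1) = - 2 \log{\left(13 \right)} - \frac{35 \sqrt{3}}{12} + 2 \log{\left(6 \right)}.
Integral = F(2) - F(1) = - \frac{25 \sqrt{30}}{12} - 2 \log{\left(\frac{11}{3} \right)} + 2 \log{\left(\frac{13}{6} \right)} + \frac{35 \sqrt{3}}{12}.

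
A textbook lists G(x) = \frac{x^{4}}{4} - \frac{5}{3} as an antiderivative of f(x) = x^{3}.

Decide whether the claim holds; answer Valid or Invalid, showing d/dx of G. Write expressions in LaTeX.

Valid. The derivative of G reproduces f.

d/dx[G] = x^{3}
This equals f(x) exactly, so the claim holds.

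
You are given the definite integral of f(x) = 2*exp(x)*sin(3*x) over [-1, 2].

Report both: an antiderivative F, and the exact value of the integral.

Antiderivative: F(x) = (sin(3*x) - 3*cos(3*x))*exp(x)/5; value = -3*exp(2)*cos(6)/5 + exp(2)*sin(6)/5 + 3*exp(-1)*cos(3)/5 + exp(-1)*sin(3)/5

A first test for any F(x): its x-derivative must equal f(x) identically.
F(x) = (sin(3*x) - 3*cos(3*x))*exp(x)/5 is an antiderivative of f.
Check: d/dx[(sin(3*x) - 3*cos(3*x))*exp(x)/5] = 2*exp(x)*sin(3*x) = f(x).
F(2) = -3*exp(2)*cos(6)/5 + exp(2)*sin(6)/5; F(-1) = -exp(-1)*sin(3)/5 - 3*exp(-1)*cos(3)/5.
Integral = F(2) - F(-1) = -3*exp(2)*cos(6)/5 + exp(2)*sin(6)/5 + 3*exp(-1)*cos(3)/5 + exp(-1)*sin(3)/5.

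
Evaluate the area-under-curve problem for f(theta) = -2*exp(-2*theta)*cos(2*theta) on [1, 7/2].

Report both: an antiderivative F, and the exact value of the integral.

Antiderivative: F(theta) = (-sin(2*theta) + cos(2*theta))*exp(-2*theta)/2; value = -exp(-7)*sin(7)/2 + exp(-7)*cos(7)/2 - exp(-2)*cos(2)/2 + exp(-2)*sin(2)/2

A candidate is checked by its d/dtheta: the result must match f(theta).
F(theta) = (-sin(2*theta) + cos(2*theta))*exp(-2*theta)/2 is an antiderivative of f.
Check: d/dtheta[(-sin(2*theta) + cos(2*theta))*exp(-2*theta)/2] = -2*exp(-2*theta)*cos(2*theta) = f(theta).
F(7/2) = -exp(-7)*sin(7)/2 + exp(-7)*cos(7)/2; F(1) = -exp(-2)*sin(2)/2 + exp(-2)*cos(2)/2.
Integral = F(7/2) - F(1) = -exp(-7)*sin(7)/2 + exp(-7)*cos(7)/2 - exp(-2)*cos(2)/2 + exp(-2)*sin(2)/2.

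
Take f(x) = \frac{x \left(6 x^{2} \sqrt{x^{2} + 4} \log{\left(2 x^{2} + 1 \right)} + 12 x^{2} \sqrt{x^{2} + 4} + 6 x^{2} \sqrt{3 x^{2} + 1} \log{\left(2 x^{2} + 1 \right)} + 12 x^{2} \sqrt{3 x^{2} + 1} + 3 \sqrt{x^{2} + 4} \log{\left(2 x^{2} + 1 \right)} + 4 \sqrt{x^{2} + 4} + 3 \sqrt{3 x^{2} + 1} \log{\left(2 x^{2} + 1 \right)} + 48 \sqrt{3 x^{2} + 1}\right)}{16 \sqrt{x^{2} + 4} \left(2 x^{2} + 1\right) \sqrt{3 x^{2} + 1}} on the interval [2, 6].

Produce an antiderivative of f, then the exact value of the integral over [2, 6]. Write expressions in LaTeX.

Antiderivative: F(x) = \frac{3 \sqrt{x^{2} + 4} \log{\left(2 x^{2} + 1 \right)}}{16} + \frac{\sqrt{3 x^{2} + 1} \log{\left(2 x^{2} + 1 \right)}}{16}; value = - \frac{3 \sqrt{2} \log{\left(9 \right)}}{8} - \frac{\sqrt{13} \log{\left(9 \right)}}{16} + \frac{\sqrt{109} \log{\left(73 \right)}}{16} + \frac{3 \sqrt{10} \log{\left(73 \right)}}{8}

Recognize the product-rule pattern: f = u'v + uv' with u = \frac{3 \sqrt{x^{2} + 4}}{16} + \frac{\sqrt{3 x^{2} + 1}}{16}, v = \log{\left(2 x^{2} + 1 \right)}, so integration by parts undoes it.
F(x) = \frac{3 \sqrt{x^{2} + 4} \log{\left(2 x^{2} + 1 \right)}}{16} + \frac{\sqrt{3 x^{2} + 1} \log{\left(2 x^{2} + 1 \right)}}{16} is an antiderivative of f.
Check: d/dx[\frac{3 \sqrt{x^{2} + 4} \log{\left(2 x^{2} + 1 \right)}}{16} + \frac{\sqrt{3 x^{2} + 1} \log{\left(2 x^{2} + 1 \right)}}{16}] = \frac{6 x^{3} \sqrt{x^{2} + 4} \log{\left(2 x^{2} + 1 \right)} + 12 x^{3} \sqrt{x^{2} + 4} + 6 x^{3} \sqrt{3 x^{2} + 1} \log{\left(2 x^{2} + 1 \right)} + 12 x^{3} \sqrt{3 x^{2} + 1} + 3 x \sqrt{x^{2} + 4} \log{\left(2 x^{2} + 1 \right)} + 4 x \sqrt{x^{2} + 4} + 3 x \sqrt{3 x^{2} + 1} \log{\left(2 x^{2} + 1 \right)} + 48 x \sqrt{3 x^{2} + 1}}{32 x^{2} \sqrt{x^{2} + 4} \sqrt{3 x^{2} + 1} + 16 \sqrt{x^{2} + 4} \sqrt{3 x^{2} + 1}}, which equals f(x).
F(6) = \frac{\sqrt{109} \log{\left(73 \right)}}{16} + \frac{3 \sqrt{10} \log{\left(73 \right)}}{8}; F(2) = \frac{\sqrt{13} \log{\left(9 \right)}}{16} + \frac{3 \sqrt{2} \log{\left(9 \right)}}{8}.
Integral = F(6) - F(2) = - \frac{3 \sqrt{2} \log{\left(9 \right)}}{8} - \frac{\sqrt{13} \log{\left(9 \right)}}{16} + \frac{\sqrt{109} \log{\left(73 \right)}}{16} + \frac{3 \sqrt{10} \log{\left(73 \right)}}{8}.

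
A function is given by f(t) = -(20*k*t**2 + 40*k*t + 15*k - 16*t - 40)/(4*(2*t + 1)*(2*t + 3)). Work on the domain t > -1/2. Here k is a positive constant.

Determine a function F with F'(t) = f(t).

For F(t) to be correct the identity F'(t) - f(t) = 0 must hold.
Check: d/dt[(-5*k*t - 4*log(2*t + 3) + 8*log(3*t + 3/2))/4] = (-20*k*t**2 - 40*k*t - 15*k + 16*t + 40)/(16*t**2 + 32*t + 12), which equals f(t).

An antiderivative is F(t) = (-5*k*t - 4*log(2*t + 3) + 8*log(3*t + 3/2))/4.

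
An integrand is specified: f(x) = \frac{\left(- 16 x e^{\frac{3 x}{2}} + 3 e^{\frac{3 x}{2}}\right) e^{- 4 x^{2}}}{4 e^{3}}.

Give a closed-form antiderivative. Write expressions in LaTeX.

An antiderivative is F(x) = \frac{e^{- 4 x^{2} + \frac{3 x}{2} - 3}}{2}.

f matches the chain-rule pattern g'(h)*h' with inner function h(x) = - 4 x^{2} + \frac{3 x}{2} - 3; substituting u = h(x) collapses the integral.
Check: d/dx[\frac{e^{- 4 x^{2} + \frac{3 x}{2} - 3}}{2}] = \frac{\left(3 - 16 x\right) e^{\frac{3 x}{2}} e^{- 4 x^{2}}}{4 e^{3}}, which equals f(x).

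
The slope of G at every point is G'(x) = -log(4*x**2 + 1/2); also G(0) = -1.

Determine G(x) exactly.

G(x) = -(2*x*log(4*x**2 + 1/2) - 4*x + sqrt(2)*atan(2*sqrt(2)*x) + 2)/2

For G(x) to be correct, d/dx[G] must agree with the stated G'(x) identically.
A general antiderivative is -x*log(4*x**2 + 1/2) + 2*x - sqrt(2)*atan(2*sqrt(2)*x)/2 + C.
The condition gives C = -1 - (0) = -1.
So G(x) = -(2*x*log(4*x**2 + 1/2) - 4*x + sqrt(2)*atan(2*sqrt(2)*x) + 2)/2.
Check: d/dx[-(2*x*log(4*x**2 + 1/2) - 4*x + sqrt(2)*atan(2*sqrt(2)*x) + 2)/2] = -log(4*x**2 + 1/2) = G'(x).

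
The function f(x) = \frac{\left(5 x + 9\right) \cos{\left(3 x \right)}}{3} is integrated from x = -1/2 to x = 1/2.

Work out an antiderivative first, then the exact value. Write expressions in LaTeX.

Antiderivative: F(x) = \frac{15 x \sin{\left(3 x \right)} + 27 \sin{\left(3 x \right)} + 5 \cos{\left(3 x \right)}}{27}; value = 2 \sin{\left(\frac{3}{2} \right)}

Recover f(x) by differentiating a candidate F(x); any mismatch rules it out.
F(x) = \frac{15 x \sin{\left(3 x \right)} + 27 \sin{\left(3 x \right)} + 5 \cos{\left(3 x \right)}}{27} is an antiderivative of f.
Check: d/dx[\frac{15 x \sin{\left(3 x \right)} + 27 \sin{\left(3 x \right)} + 5 \cos{\left(3 x \right)}}{27}] = \frac{5 x \cos{\left(3 x \right)}}{3} + 3 \cos{\left(3 x \right)}, which equals f(x).
F(1/2) = \frac{5 \cos{\left(\frac{3}{2} \right)}}{27} + \frac{23 \sin{\left(\frac{3}{2} \right)}}{18}; F(-1/2) = - \frac{13 \sin{\left(\frac{3}{2} \right)}}{18} + \frac{5 \cos{\left(\frac{3}{2} \right)}}{27}.
Integral = F(1/2) - F(-1/2) = 2 \sin{\left(\frac{3}{2} \right)}.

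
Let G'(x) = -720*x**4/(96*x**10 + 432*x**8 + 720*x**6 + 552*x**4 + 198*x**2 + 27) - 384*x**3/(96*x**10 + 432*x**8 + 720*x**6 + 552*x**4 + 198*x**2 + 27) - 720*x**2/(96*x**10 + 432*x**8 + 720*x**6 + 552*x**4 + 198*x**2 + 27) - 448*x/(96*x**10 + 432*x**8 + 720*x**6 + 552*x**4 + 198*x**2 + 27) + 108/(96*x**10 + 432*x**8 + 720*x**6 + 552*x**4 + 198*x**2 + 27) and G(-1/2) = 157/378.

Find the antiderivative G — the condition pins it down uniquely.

Integrate term by term and add the pieces.
A general antiderivative is -(-3*x - 4/3)/((x**2 + 3/2)*(2*x**4 + 2*x**2 + 1/2)) + C.
The condition gives C = 157/378 - (-16/189) = 1/2.
So G(x) = (24*x**6 + 60*x**4 + 42*x**2 + 72*x + 41)/(48*x**6 + 120*x**4 + 84*x**2 + 18).
Check: d/dx[(24*x**6 + 60*x**4 + 42*x**2 + 72*x + 41)/(48*x**6 + 120*x**4 + 84*x**2 + 18)] = (-720*x**4 - 384*x**3 - 720*x**2 - 448*x + 108)/(96*x**10 + 432*x**8 + 720*x**6 + 552*x**4 + 198*x**2 + 27), which equals G'(x).

G(x) = (24*x**6 + 60*x**4 + 42*x**2 + 72*x + 41)/(48*x**6 + 120*x**4 + 84*x**2 + 18)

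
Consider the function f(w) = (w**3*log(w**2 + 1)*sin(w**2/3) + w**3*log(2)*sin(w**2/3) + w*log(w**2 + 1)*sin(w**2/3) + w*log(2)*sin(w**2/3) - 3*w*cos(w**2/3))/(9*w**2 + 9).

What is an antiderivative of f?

Recognize the product-rule pattern: f = u'v + uv' with u = -cos(w**2/3)/6, v = log(2*w**2 + 2), so integration by parts undoes it.
Check: d/dw[-log(w**2 + 1)*cos(w**2/3)/6 - log(2)*cos(w**2/3)/6] = (w**3*log(w**2 + 1)*sin(w**2/3) + w**3*log(2)*sin(w**2/3) + w*log(w**2 + 1)*sin(w**2/3) + w*log(2)*sin(w**2/3) - 3*w*cos(w**2/3))/(9*w**2 + 9) = f(w).

An antiderivative is F(w) = -log(w**2 + 1)*cos(w**2/3)/6 - log(2)*cos(w**2/3)/6.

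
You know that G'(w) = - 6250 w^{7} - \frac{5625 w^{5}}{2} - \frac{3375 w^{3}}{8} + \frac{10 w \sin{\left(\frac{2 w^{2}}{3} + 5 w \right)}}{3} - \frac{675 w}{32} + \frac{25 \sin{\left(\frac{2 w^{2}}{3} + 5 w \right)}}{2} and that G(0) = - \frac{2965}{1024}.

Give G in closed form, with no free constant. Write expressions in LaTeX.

The integrand splits into summands that can be handled one at a time.
A general antiderivative is - \frac{5 \left(- 5 w^{2} - \frac{3}{4}\right)^{4}}{4} - \frac{5 \cos{\left(\frac{2 w^{2}}{3} + 5 w \right)}}{2} + C.
The condition gives C = - \frac{2965}{1024} - (- \frac{2965}{1024}) = 0.
So G(w) = - \frac{5 \left(160000 w^{8} + 96000 w^{6} + 21600 w^{4} + 2160 w^{2} + 512 \cos{\left(\frac{2 w^{2}}{3} + 5 w \right)} + 81\right)}{1024}.
Check: d/dw[- \frac{5 \left(160000 w^{8} + 96000 w^{6} + 21600 w^{4} + 2160 w^{2} + 512 \cos{\left(\frac{2 w^{2}}{3} + 5 w \right)} + 81\right)}{1024}] = - 6250 w^{7} - \frac{5625 w^{5}}{2} - \frac{3375 w^{3}}{8} + \frac{10 w \sin{\left(\frac{2 w^{2}}{3} + 5 w \right)}}{3} - \frac{675 w}{32} + \frac{25 \sin{\left(\frac{2 w^{2}}{3} + 5 w \right)}}{2} = G'(w).

G(w) = - \frac{5 \left(160000 w^{8} + 96000 w^{6} + 21600 w^{4} + 2160 w^{2} + 512 \cos{\left(\frac{2 w^{2}}{3} + 5 w \right)} + 81\right)}{1024}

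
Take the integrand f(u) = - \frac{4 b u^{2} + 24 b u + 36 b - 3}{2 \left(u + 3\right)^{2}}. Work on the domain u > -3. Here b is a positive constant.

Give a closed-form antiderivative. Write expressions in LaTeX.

An antiderivative is F(u) = \frac{- 4 b u^{2} - 12 b u - 3}{2 u + 6}.

Whatever form F(u) takes, F'(u) = f(u) is non-negotiable.
Check: d/du[\frac{- 4 b u^{2} - 12 b u - 3}{2 u + 6}] = \frac{- 4 b u^{2} - 24 b u - 36 b + 3}{2 u^{2} + 12 u + 18}, which equals f(u).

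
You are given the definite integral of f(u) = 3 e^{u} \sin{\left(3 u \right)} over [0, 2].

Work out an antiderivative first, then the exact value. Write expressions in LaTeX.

Antiderivative: F(u) = \frac{3 e^{u} \sin{\left(3 u \right)}}{10} - \frac{9 e^{u} \cos{\left(3 u \right)}}{10}; value = - \frac{9 e^{2} \cos{\left(6 \right)}}{10} + \frac{3 e^{2} \sin{\left(6 \right)}}{10} + \frac{9}{10}

An antiderivative F(u) passes only if d/du[F] lands on f(u) exactly.
F(u) = \frac{3 e^{u} \sin{\left(3 u \right)}}{10} - \frac{9 e^{u} \cos{\left(3 u \right)}}{10} is an antiderivative of f.
Check: d/du[\frac{3 e^{u} \sin{\left(3 u \right)}}{10} - \frac{9 e^{u} \cos{\left(3 u \right)}}{10}] = 3 e^{u} \sin{\left(3 u \right)} = f(u).
F(2) = - \frac{9 e^{2} \cos{\left(6 \right)}}{10} + \frac{3 e^{2} \sin{\left(6 \right)}}{10}; F(0) = - \frac{9}{10}.
Integral = F(2) - F(0) = - \frac{9 e^{2} \cos{\left(6 \right)}}{10} + \frac{3 e^{2} \sin{\left(6 \right)}}{10} + \frac{9}{10}.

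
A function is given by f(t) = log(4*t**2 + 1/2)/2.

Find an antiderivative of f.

An antiderivative is F(t) = t*log(4*t**2 + 1/2)/2 - t + sqrt(2)*atan(2*sqrt(2)*t)/4.

For F(t) to be correct the identity F'(t) - f(t) = 0 must hold.
Check: d/dt[t*log(4*t**2 + 1/2)/2 - t + sqrt(2)*atan(2*sqrt(2)*t)/4] = log(4*t**2 + 1/2)/2 = f(t).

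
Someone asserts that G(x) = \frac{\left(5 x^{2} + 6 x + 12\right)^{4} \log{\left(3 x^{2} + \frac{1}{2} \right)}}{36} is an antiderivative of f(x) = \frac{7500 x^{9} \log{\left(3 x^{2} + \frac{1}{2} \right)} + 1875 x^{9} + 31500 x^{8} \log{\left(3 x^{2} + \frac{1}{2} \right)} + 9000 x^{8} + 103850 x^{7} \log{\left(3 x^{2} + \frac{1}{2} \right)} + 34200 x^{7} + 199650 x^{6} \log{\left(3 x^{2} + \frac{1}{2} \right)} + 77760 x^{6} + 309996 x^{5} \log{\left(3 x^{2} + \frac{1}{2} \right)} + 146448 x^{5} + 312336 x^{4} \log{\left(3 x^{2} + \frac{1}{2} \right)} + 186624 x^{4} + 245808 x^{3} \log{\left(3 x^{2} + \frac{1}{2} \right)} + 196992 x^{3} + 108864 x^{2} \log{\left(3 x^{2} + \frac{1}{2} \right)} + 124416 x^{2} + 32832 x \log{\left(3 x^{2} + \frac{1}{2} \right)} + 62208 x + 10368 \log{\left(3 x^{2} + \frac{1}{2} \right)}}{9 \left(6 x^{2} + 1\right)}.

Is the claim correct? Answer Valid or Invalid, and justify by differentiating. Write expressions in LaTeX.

Valid: G'(x) = f(x).

d/dx[G] = \frac{7500 x^{9} \log{\left(3 x^{2} + \frac{1}{2} \right)} + 1875 x^{9} + 31500 x^{8} \log{\left(3 x^{2} + \frac{1}{2} \right)} + 9000 x^{8} + 103850 x^{7} \log{\left(3 x^{2} + \frac{1}{2} \right)} + 34200 x^{7} + 199650 x^{6} \log{\left(3 x^{2} + \frac{1}{2} \right)} + 77760 x^{6} + 309996 x^{5} \log{\left(3 x^{2} + \frac{1}{2} \right)} + 146448 x^{5} + 312336 x^{4} \log{\left(3 x^{2} + \frac{1}{2} \right)} + 186624 x^{4} + 245808 x^{3} \log{\left(3 x^{2} + \frac{1}{2} \right)} + 196992 x^{3} + 108864 x^{2} \log{\left(3 x^{2} + \frac{1}{2} \right)} + 124416 x^{2} + 32832 x \log{\left(3 x^{2} + \frac{1}{2} \right)} + 62208 x + 10368 \log{\left(3 x^{2} + \frac{1}{2} \right)}}{54 x^{2} + 9}
This equals f(x) exactly, so the claim holds.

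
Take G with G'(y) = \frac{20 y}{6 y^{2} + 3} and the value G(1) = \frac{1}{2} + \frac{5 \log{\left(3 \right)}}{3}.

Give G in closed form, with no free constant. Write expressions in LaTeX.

G(y) = \frac{5 \log{\left(2 y^{2} + 1 \right)}}{3} + \frac{1}{2}

G'(y) matches the chain-rule pattern g'(h)*h' with inner function h(y) = 2 y^{2} + 1; substituting u = h(y) collapses the integral.
A general antiderivative is \frac{5 \log{\left(2 y^{2} + 1 \right)}}{3} + C.
The condition gives C = \frac{1}{2} + \frac{5 \log{\left(3 \right)}}{3} - (\frac{5 \log{\left(3 \right)}}{3}) = \frac{1}{2}.
So G(y) = \frac{5 \log{\left(2 y^{2} + 1 \right)}}{3} + \frac{1}{2}.
Check: d/dy[\frac{5 \log{\left(2 y^{2} + 1 \right)}}{3} + \frac{1}{2}] = \frac{20 y}{6 y^{2} + 3} = G'(y).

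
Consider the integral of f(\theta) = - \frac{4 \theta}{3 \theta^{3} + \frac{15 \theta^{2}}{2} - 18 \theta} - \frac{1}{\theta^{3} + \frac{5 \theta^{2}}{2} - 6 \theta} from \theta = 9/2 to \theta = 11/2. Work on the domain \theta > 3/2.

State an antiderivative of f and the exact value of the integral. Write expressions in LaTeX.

Antiderivative: F(\theta) = \frac{\log{\left(\theta \right)}}{6} - \frac{4 \log{\left(\theta - \frac{3}{2} \right)}}{11} + \frac{13 \log{\left(\theta + 4 \right)}}{66}; value = - \frac{4 \log{\left(4 \right)}}{11} - \frac{13 \log{\left(\frac{17}{2} \right)}}{66} - \frac{\log{\left(\frac{9}{2} \right)}}{6} + \frac{\log{\left(\frac{11}{2} \right)}}{6} + \frac{4 \log{\left(3 \right)}}{11} + \frac{13 \log{\left(\frac{19}{2} \right)}}{66}

Factor the denominator (3 \theta \left(\theta + 4\right) \left(2 \theta - 3\right)) and decompose: f = - \frac{8}{11 \left(2 \theta - 3\right)} + \frac{13}{66 \left(\theta + 4\right)} + \frac{1}{6 \theta}; each piece integrates to a log, atan, or power term.
F(\theta) = \frac{\log{\left(\theta \right)}}{6} - \frac{4 \log{\left(\theta - \frac{3}{2} \right)}}{11} + \frac{13 \log{\left(\theta + 4 \right)}}{66} is an antiderivative of f.
Check: d/d\theta[\frac{\log{\left(\theta \right)}}{6} - \frac{4 \log{\left(\theta - \frac{3}{2} \right)}}{11} + \frac{13 \log{\left(\theta + 4 \right)}}{66}] = \frac{- 8 \theta - 6}{6 \theta^{3} + 15 \theta^{2} - 36 \theta}, which equals f(\theta).
F(11/2) = - \frac{4 \log{\left(4 \right)}}{11} + \frac{\log{\left(\frac{11}{2} \right)}}{6} + \frac{13 \log{\left(\frac{19}{2} \right)}}{66}; F(9/2) = - \frac{4 \log{\left(3 \right)}}{11} + \frac{\log{\left(\frac{9}{2} \right)}}{6} + \frac{13 \log{\left(\frac{17}{2} \right)}}{66}.
Integral = F(11/2) - F(9/2) = - \frac{4 \log{\left(4 \right)}}{11} - \frac{13 \log{\left(\frac{17}{2} \right)}}{66} - \frac{\log{\left(\frac{9}{2} \right)}}{6} + \frac{\log{\left(\frac{11}{2} \right)}}{6} + \frac{4 \log{\left(3 \right)}}{11} + \frac{13 \log{\left(\frac{19}{2} \right)}}{66}.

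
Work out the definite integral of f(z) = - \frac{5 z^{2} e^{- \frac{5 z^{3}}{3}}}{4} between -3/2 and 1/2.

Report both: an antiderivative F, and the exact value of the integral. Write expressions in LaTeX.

f matches the chain-rule pattern g'(h)*h' with inner function h(z) = - \frac{5 z^{3}}{3}; substituting u = h(z) collapses the integral.
F(z) = \frac{e^{- \frac{5 z^{3}}{3}}}{4} is an antiderivative of f.
Check: d/dz[\frac{e^{- \frac{5 z^{3}}{3}}}{4}] = - \frac{5 z^{2} e^{- \frac{5 z^{3}}{3}}}{4} = f(z).
F(1/2) = \frac{1}{4 e^{\frac{5}{24}}}; F(-3/2) = \frac{e^{\frac{45}{8}}}{4}.
Integral = F(1/2) - F(-3/2) = - \frac{e^{\frac{45}{8}}}{4} + \frac{1}{4 e^{\frac{5}{24}}}.

Antiderivative: F(z) = \frac{e^{- \frac{5 z^{3}}{3}}}{4}; value = - \frac{e^{\frac{45}{8}}}{4} + \frac{1}{4 e^{\frac{5}{24}}}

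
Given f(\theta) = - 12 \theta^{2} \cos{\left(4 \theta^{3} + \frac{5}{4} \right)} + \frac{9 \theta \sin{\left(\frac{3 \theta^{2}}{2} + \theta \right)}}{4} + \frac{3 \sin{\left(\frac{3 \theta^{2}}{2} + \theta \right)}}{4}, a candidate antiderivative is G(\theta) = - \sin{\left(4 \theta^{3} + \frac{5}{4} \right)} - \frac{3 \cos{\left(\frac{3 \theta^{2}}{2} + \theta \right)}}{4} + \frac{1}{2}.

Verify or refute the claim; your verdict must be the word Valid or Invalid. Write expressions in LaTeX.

Valid - differentiating G returns exactly f.

d/d\theta[G] = - 12 \theta^{2} \cos{\left(4 \theta^{3} + \frac{5}{4} \right)} + \frac{9 \theta \sin{\left(\frac{3 \theta^{2}}{2} + \theta \right)}}{4} + \frac{3 \sin{\left(\frac{3 \theta^{2}}{2} + \theta \right)}}{4}
This equals f(\theta) exactly, so the claim holds.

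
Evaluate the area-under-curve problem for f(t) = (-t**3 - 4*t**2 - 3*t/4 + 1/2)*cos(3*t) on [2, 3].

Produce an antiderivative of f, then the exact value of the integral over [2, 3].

Differentiate the proposed F(t) back; it has to land on f(t) exactly.
F(t) = -(36*t**3*sin(3*t) + 144*t**2*sin(3*t) + 36*t**2*cos(3*t) + 3*t*sin(3*t) + 96*t*cos(3*t) - 50*sin(3*t) + cos(3*t))/108 is an antiderivative of f.
Check: d/dt[-(36*t**3*sin(3*t) + 144*t**2*sin(3*t) + 36*t**2*cos(3*t) + 3*t*sin(3*t) + 96*t*cos(3*t) - 50*sin(3*t) + cos(3*t))/108] = -t**3*cos(3*t) - 4*t**2*cos(3*t) - 3*t*cos(3*t)/4 + cos(3*t)/2, which equals f(t).
F(3) = -2227*sin(9)/108 - 613*cos(9)/108; F(2) = -337*cos(6)/108 - 205*sin(6)/27.
Integral = F(3) - F(2) = -2227*sin(9)/108 + 205*sin(6)/27 + 337*cos(6)/108 - 613*cos(9)/108.

Antiderivative: F(t) = -(36*t**3*sin(3*t) + 144*t**2*sin(3*t) + 36*t**2*cos(3*t) + 3*t*sin(3*t) + 96*t*cos(3*t) - 50*sin(3*t) + cos(3*t))/108; value = -2227*sin(9)/108 + 205*sin(6)/27 + 337*cos(6)/108 - 613*cos(9)/108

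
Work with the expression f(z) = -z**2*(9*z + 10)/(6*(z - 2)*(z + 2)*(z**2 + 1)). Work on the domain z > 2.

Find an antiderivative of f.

An antiderivative is F(z) = -14*log(z - 2)/15 - 4*log(z + 2)/15 - 3*log(z**2 + 1)/20 - atan(z)/3.

The denominator factors as 6*(z - 2)*(z + 2)*(z**2 + 1); partial fractions split f into directly integrable pieces: -(9*z + 10)/(30*(z**2 + 1)) - 4/(15*(z + 2)) - 14/(15*(z - 2)).
Check: d/dz[-14*log(z - 2)/15 - 4*log(z + 2)/15 - 3*log(z**2 + 1)/20 - atan(z)/3] = (-9*z**3 - 10*z**2)/(6*z**4 - 18*z**2 - 24), which equals f(z).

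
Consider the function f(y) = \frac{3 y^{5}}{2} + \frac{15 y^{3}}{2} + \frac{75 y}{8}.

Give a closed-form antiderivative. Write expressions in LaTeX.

An antiderivative is F(y) = 2 \left(\frac{y^{2}}{2} + \frac{5}{4}\right)^{3}.

f matches the chain-rule pattern g'(h)*h' with inner function h(y) = \frac{y^{2}}{2} + \frac{5}{4}; substituting u = h(y) collapses the integral.
Check: d/dy[2 \left(\frac{y^{2}}{2} + \frac{5}{4}\right)^{3}] = \frac{3 y^{5}}{2} + \frac{15 y^{3}}{2} + \frac{75 y}{8} = f(y).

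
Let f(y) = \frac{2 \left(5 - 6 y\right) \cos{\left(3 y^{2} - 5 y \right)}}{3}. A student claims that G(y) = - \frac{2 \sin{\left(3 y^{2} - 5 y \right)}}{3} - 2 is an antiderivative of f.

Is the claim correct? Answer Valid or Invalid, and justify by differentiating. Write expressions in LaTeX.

d/dy[G] = - 4 y \cos{\left(3 y^{2} - 5 y \right)} + \frac{10 \cos{\left(3 y^{2} - 5 y \right)}}{3}
This equals f(y) exactly, so the claim holds.

Valid: G'(y) = f(y).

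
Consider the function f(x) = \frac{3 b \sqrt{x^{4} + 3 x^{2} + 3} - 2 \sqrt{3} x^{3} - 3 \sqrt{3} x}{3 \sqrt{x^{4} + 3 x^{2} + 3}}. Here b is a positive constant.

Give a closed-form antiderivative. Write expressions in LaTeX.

An antiderivative is F(x) = \frac{3 b x - \sqrt{3} \sqrt{x^{4} + 3 x^{2} + 3}}{3}.

Whatever form F(x) takes, F'(x) = f(x) is non-negotiable.
Check: d/dx[\frac{3 b x - \sqrt{3} \sqrt{x^{4} + 3 x^{2} + 3}}{3}] = \frac{3 b \sqrt{x^{4} + 3 x^{2} + 3} - 2 \sqrt{3} x^{3} - 3 \sqrt{3} x}{3 \sqrt{x^{4} + 3 x^{2} + 3}} = f(x).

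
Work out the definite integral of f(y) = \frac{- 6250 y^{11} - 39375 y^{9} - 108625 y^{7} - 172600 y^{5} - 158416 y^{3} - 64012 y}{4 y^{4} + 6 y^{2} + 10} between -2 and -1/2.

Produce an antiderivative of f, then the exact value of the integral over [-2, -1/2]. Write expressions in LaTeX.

Antiderivative: F(y) = - \frac{3125 y^{8}}{16} - 1250 y^{6} - 3000 y^{4} - 3200 y^{2} - \log{\left(y^{4} + \frac{3 y^{2}}{2} + \frac{5}{2} \right)}; value = - \log{\left(\frac{47}{16} \right)} + \log{\left(\frac{49}{2} \right)} + \frac{777388875}{4096}

Since d/dy undoes antidifferentiation here, F'(y) = f(y) is required of F(y).
F(y) = - \frac{3125 y^{8}}{16} - 1250 y^{6} - 3000 y^{4} - 3200 y^{2} - \log{\left(y^{4} + \frac{3 y^{2}}{2} + \frac{5}{2} \right)} is an antiderivative of f.
Check: d/dy[- \frac{3125 y^{8}}{16} - 1250 y^{6} - 3000 y^{4} - 3200 y^{2} - \log{\left(y^{4} + \frac{3 y^{2}}{2} + \frac{5}{2} \right)}] = \frac{- 6250 y^{11} - 39375 y^{9} - 108625 y^{7} - 172600 y^{5} - 158416 y^{3} - 64012 y}{4 y^{4} + 6 y^{2} + 10} = f(y).
F(-1/2) = - \frac{4127925}{4096} - \log{\left(\frac{47}{16} \right)}; F(-2) = -190800 - \log{\left(\frac{49}{2} \right)}.
Integral = F(-1/2) - F(-2) = - \log{\left(\frac{47}{16} \right)} + \log{\left(\frac{49}{2} \right)} + \frac{777388875}{4096}.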